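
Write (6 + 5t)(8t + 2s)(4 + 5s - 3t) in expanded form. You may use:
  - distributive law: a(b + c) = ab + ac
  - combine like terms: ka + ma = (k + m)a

192t + 244st + 16t² + 48s + 60s² + 170st² - 120t³ + 50s²t

(6 + 5t)(8t + 2s)(4 + 5s - 3t)
= (48t + 12s + 40t² + 10st)(4 + 5s - 3t)    [distributive law]
= 192t + 240st - 144t² + 48s + 60s² - 36st + 160t² + 200st² - 120t³ + 40st + 50s²t - 30st²    [distributive law]
= 192t + 244st + 16t² + 48s + 60s² + 170st² - 120t³ + 50s²t    [combine like terms]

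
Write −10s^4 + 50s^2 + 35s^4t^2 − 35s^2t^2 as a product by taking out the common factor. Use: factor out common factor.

−10s^4 + 50s^2 + 35s^4t^2 − 35s^2t^2
= 5(−2s^4 + 10s^2 + 7s^4t^2 − 7s^2t^2)    [factor out 5]
= 5s^2(−2s^2 + 10 + 7s^2t^2 − 7t^2)    [factor out s^2]

5s^2(−2s^2 + 10 + 7s^2t^2 − 7t^2)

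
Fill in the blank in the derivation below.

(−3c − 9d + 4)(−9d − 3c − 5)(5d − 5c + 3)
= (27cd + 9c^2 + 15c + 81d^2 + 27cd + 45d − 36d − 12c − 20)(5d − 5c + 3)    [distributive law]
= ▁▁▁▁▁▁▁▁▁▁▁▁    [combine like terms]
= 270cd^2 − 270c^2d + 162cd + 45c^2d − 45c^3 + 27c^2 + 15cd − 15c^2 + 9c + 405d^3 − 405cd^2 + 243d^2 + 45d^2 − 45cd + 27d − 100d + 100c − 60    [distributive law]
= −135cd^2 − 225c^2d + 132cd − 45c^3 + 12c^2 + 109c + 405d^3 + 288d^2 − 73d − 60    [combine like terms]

By combine like terms:

(54cd + 9c^2 + 3c + 81d^2 + 9d − 20)(5d − 5c + 3)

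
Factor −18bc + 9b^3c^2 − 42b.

3b(−6c + 3b^2c^2 − 14)

−18bc + 9b^3c^2 − 42b
= 3(−6bc + 3b^3c^2 − 14b)    [factor out 3]
= 3b(−6c + 3b^2c^2 − 14)    [factor out b]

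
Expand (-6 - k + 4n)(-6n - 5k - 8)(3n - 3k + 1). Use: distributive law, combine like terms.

(-6 - k + 4n)(-6n - 5k - 8)(3n - 3k + 1)
= (36n + 30k + 48 + 6kn + 5k^2 + 8k - 24n^2 - 20kn - 32n)(3n - 3k + 1)    [distributive law]
= (4n + 38k + 48 - 14kn + 5k^2 - 24n^2)(3n - 3k + 1)    [combine like terms]
= 12n^2 - 12kn + 4n + 114kn - 114k^2 + 38k + 144n - 144k + 48 - 42kn^2 + 42k^2n - 14kn + 15k^2n - 15k^3 + 5k^2 - 72n^3 + 72kn^2 - 24n^2    [distributive law]
= -12n^2 + 88kn + 148n - 109k^2 - 106k + 48 + 30kn^2 + 57k^2n - 15k^3 - 72n^3    [combine like terms]

-12n^2 + 88kn + 148n - 109k^2 - 106k + 48 + 30kn^2 + 57k^2n - 15k^3 - 72n^3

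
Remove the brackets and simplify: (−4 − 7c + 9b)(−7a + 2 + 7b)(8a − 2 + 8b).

(−4 − 7c + 9b)(−7a + 2 + 7b)(8a − 2 + 8b)
= (28a − 8 − 28b + 49ac − 14c − 49bc − 63ab + 18b + 63b²)(8a − 2 + 8b)    [distributive law]
= (28a − 8 − 10b + 49ac − 14c − 49bc − 63ab + 63b²)(8a − 2 + 8b)    [combine like terms]
= 224a² − 56a + 224ab − 64a + 16 − 64b − 80ab + 20b − 80b² + 392a²c − 98ac + 392abc − 112ac + 28c − 112bc − 392abc + 98bc − 392b²c − 504a²b + 126ab − 504ab² + 504ab² − 126b² + 504b³    [distributive law]
= 224a² − 120a + 270ab + 16 − 44b − 206b² + 392a²c − 210ac + 28c − 14bc − 392b²c − 504a²b + 504b³    [combine like terms]

224a² − 120a + 270ab + 16 − 44b − 206b² + 392a²c − 210ac + 28c − 14bc − 392b²c − 504a²b + 504b³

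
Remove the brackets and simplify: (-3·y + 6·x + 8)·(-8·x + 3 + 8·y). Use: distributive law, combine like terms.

72·x·y + 55·y - 24·y^2 - 48·x^2 - 46·x + 24

(-3·y + 6·x + 8)·(-8·x + 3 + 8·y)
= 24·x·y - 9·y - 24·y^2 - 48·x^2 + 18·x + 48·x·y - 64·x + 24 + 64·y    [distributive law]
= 72·x·y + 55·y - 24·y^2 - 48·x^2 - 46·x + 24    [combine like terms]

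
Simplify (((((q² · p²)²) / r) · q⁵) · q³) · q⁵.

(((((q² · p²)²) / r) · q⁵) · q³) · q⁵
= ((((((q²)²) · ((p²)²)) / r) · q⁵) · q³) · q⁵    [power of a product]
= ((((q⁴ · ((p²)²)) / r) · q⁵) · q³) · q⁵    [power of a power]
= ((((q⁴ · p⁴) / r) · q⁵) · q³) · q⁵    [power of a power]
= p⁴·q¹⁷·r⁻¹    [quotient of powers; product of powers]

p⁴·q¹⁷·r⁻¹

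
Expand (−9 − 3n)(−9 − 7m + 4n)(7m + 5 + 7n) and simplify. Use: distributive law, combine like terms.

882m + 405 + 522n + 441m² + 483mn − 123n² + 147m²n + 63mn² − 84n³

(−9 − 3n)(−9 − 7m + 4n)(7m + 5 + 7n)
= (81 + 63m − 36n + 27n + 21mn − 12n²)(7m + 5 + 7n)    [distributive law]
= (81 + 63m − 9n + 21mn − 12n²)(7m + 5 + 7n)    [combine like terms]
= 567m + 405 + 567n + 441m² + 315m + 441mn − 63mn − 45n − 63n² + 147m²n + 105mn + 147mn² − 84mn² − 60n² − 84n³    [distributive law]
= 882m + 405 + 522n + 441m² + 483mn − 123n² + 147m²n + 63mn² − 84n³    [combine like terms]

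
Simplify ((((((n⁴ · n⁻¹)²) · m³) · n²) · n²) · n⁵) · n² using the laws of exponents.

((((((n⁴ · n⁻¹)²) · m³) · n²) · n²) · n⁵) · n²
= (((((((n⁴)²) · ((n⁻¹)²)) · m³) · n²) · n²) · n⁵) · n²    [power of a product]
= (((((n⁸ · ((n⁻¹)²)) · m³) · n²) · n²) · n⁵) · n²    [power of a power]
= (((((n⁸ · n⁻²) · m³) · n²) · n²) · n⁵) · n²    [power of a power]
= ((((n⁶ · m³) · n²) · n²) · n⁵) · n²    [product of powers]
= m³n¹⁷    [product of powers]

m³n¹⁷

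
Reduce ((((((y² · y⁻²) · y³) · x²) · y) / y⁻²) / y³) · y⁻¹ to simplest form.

x²y²

((((((y² · y⁻²) · y³) · x²) · y) / y⁻²) / y³) · y⁻¹
= (((((y⁰ · y³) · x²) · y) / y⁻²) / y³) · y⁻¹    [product of powers]
= ((((y³ · x²) · y) / y⁻²) / y³) · y⁻¹    [product of powers]
= x²y²    [quotient of powers; product of powers]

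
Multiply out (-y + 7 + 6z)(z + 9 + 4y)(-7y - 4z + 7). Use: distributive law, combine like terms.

-145y^2z - 134yz^2 - 342yz - 161y^2 - 308y + 28y^3 - 202z^2 + 175z + 441 - 24z^3

(-y + 7 + 6z)(z + 9 + 4y)(-7y - 4z + 7)
= (-yz - 9y - 4y^2 + 7z + 63 + 28y + 6z^2 + 54z + 24yz)(-7y - 4z + 7)    [distributive law]
= (23yz + 19y - 4y^2 + 61z + 63 + 6z^2)(-7y - 4z + 7)    [combine like terms]
= -161y^2z - 92yz^2 + 161yz - 133y^2 - 76yz + 133y + 28y^3 + 16y^2z - 28y^2 - 427yz - 244z^2 + 427z - 441y - 252z + 441 - 42yz^2 - 24z^3 + 42z^2    [distributive law]
= -145y^2z - 134yz^2 - 342yz - 161y^2 - 308y + 28y^3 - 202z^2 + 175z + 441 - 24z^3    [combine like terms]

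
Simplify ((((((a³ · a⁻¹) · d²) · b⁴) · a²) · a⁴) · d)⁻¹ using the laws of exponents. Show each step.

a⁻⁸b⁻⁴d⁻³

((((((a³ · a⁻¹) · d²) · b⁴) · a²) · a⁴) · d)⁻¹
= ((((((a³ · a⁻¹) · d²) · b⁴) · a²) · a⁴)⁻¹) · (d⁻¹)    [power of a product]
= ((((((a³ · a⁻¹) · d²) · b⁴) · a²)⁻¹) · ((a⁴)⁻¹)) · (d⁻¹)    [power of a product]
= ((((((a³ · a⁻¹) · d²) · b⁴)⁻¹) · ((a²)⁻¹)) · ((a⁴)⁻¹)) · (d⁻¹)    [power of a product]
= ((((((a³ · a⁻¹) · d²)⁻¹) · ((b⁴)⁻¹)) · ((a²)⁻¹)) · ((a⁴)⁻¹)) · (d⁻¹)    [power of a product]
= ((((((a³ · a⁻¹)⁻¹) · ((d²)⁻¹)) · ((b⁴)⁻¹)) · ((a²)⁻¹)) · ((a⁴)⁻¹)) · (d⁻¹)    [power of a product]
= (((((((a³)⁻¹) · ((a⁻¹)⁻¹)) · ((d²)⁻¹)) · ((b⁴)⁻¹)) · ((a²)⁻¹)) · ((a⁴)⁻¹)) · (d⁻¹)    [power of a product]
= (((((a⁻³ · ((a⁻¹)⁻¹)) · ((d²)⁻¹)) · ((b⁴)⁻¹)) · ((a²)⁻¹)) · ((a⁴)⁻¹)) · (d⁻¹)    [power of a power]
= (((((a⁻³ · a) · ((d²)⁻¹)) · ((b⁴)⁻¹)) · ((a²)⁻¹)) · ((a⁴)⁻¹)) · (d⁻¹)    [power of a power]
= ((((a⁻² · ((d²)⁻¹)) · ((b⁴)⁻¹)) · ((a²)⁻¹)) · ((a⁴)⁻¹)) · (d⁻¹)    [product of powers]
= ((((a⁻² · d⁻²) · ((b⁴)⁻¹)) · ((a²)⁻¹)) · ((a⁴)⁻¹)) · (d⁻¹)    [power of a power]
= ((((a⁻² · d⁻²) · b⁻⁴) · ((a²)⁻¹)) · ((a⁴)⁻¹)) · (d⁻¹)    [power of a power]
= ((((a⁻² · d⁻²) · b⁻⁴) · a⁻²) · ((a⁴)⁻¹)) · (d⁻¹)    [power of a power]
= ((((a⁻² · d⁻²) · b⁻⁴) · a⁻²) · a⁻⁴) · (d⁻¹)    [power of a power]
= a⁻⁸b⁻⁴d⁻³    [product of powers]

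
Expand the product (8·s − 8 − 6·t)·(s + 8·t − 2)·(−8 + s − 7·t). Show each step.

(8·s − 8 − 6·t)·(s + 8·t − 2)·(−8 + s − 7·t)
= (8·s² + 64·s·t − 16·s − 8·s − 64·t + 16 − 6·s·t − 48·t² + 12·t)·(−8 + s − 7·t)    [distributive law]
= (8·s² + 58·s·t − 24·s − 52·t + 16 − 48·t²)·(−8 + s − 7·t)    [combine like terms]
= −64·s² + 8·s³ − 56·s²·t − 464·s·t + 58·s²·t − 406·s·t² + 192·s − 24·s² + 168·s·t + 416·t − 52·s·t + 364·t² − 128 + 16·s − 112·t + 384·t² − 48·s·t² + 336·t³    [distributive law]
= −88·s² + 8·s³ + 2·s²·t − 348·s·t − 454·s·t² + 208·s + 304·t + 748·t² − 128 + 336·t³    [combine like terms]

−88·s² + 8·s³ + 2·s²·t − 348·s·t − 454·s·t² + 208·s + 304·t + 748·t² − 128 + 336·t³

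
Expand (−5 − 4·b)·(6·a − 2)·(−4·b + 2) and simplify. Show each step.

(−5 − 4·b)·(6·a − 2)·(−4·b + 2)
= (−30·a + 10 − 24·a·b + 8·b)·(−4·b + 2)    [distributive law]
= 120·a·b − 60·a − 40·b + 20 + 96·a·b² − 48·a·b − 32·b² + 16·b    [distributive law]
= 72·a·b − 60·a − 24·b + 20 + 96·a·b² − 32·b²    [combine like terms]

72·a·b − 60·a − 24·b + 20 + 96·a·b² − 32·b²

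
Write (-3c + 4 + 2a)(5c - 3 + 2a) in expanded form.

(-3c + 4 + 2a)(5c - 3 + 2a)
= -15c² + 9c - 6ac + 20c - 12 + 8a + 10ac - 6a + 4a²    [distributive law]
= -15c² + 29c + 4ac - 12 + 2a + 4a²    [combine like terms]

-15c² + 29c + 4ac - 12 + 2a + 4a²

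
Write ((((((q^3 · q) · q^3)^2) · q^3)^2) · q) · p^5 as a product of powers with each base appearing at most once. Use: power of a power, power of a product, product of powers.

p^5·q^35

((((((q^3 · q) · q^3)^2) · q^3)^2) · q) · p^5
= ((((((q^3 · q) · q^3)^2)^2) · ((q^3)^2)) · q) · p^5    [power of a product]
= (((((q^3 · q) · q^3)^4) · ((q^3)^2)) · q) · p^5    [power of a power]
= (((((q^3 · q)^4) · ((q^3)^4)) · ((q^3)^2)) · q) · p^5    [power of a product]
= ((((((q^3)^4) · (q^4)) · ((q^3)^4)) · ((q^3)^2)) · q) · p^5    [power of a product]
= ((((q^12 · (q^4)) · ((q^3)^4)) · ((q^3)^2)) · q) · p^5    [power of a power]
= (((q^16 · ((q^3)^4)) · ((q^3)^2)) · q) · p^5    [product of powers]
= (((q^16 · q^12) · ((q^3)^2)) · q) · p^5    [power of a power]
= ((q^28 · ((q^3)^2)) · q) · p^5    [product of powers]
= ((q^28 · q^6) · q) · p^5    [power of a power]
= (q^34 · q) · p^5    [product of powers]
= q^35 · p^5    [product of powers]
= p^5·q^35    [rearrange]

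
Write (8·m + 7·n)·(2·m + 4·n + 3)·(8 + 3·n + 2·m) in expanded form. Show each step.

(8·m + 7·n)·(2·m + 4·n + 3)·(8 + 3·n + 2·m)
= (16·m² + 32·m·n + 24·m + 14·m·n + 28·n² + 21·n)·(8 + 3·n + 2·m)    [distributive law]
= (16·m² + 46·m·n + 24·m + 28·n² + 21·n)·(8 + 3·n + 2·m)    [combine like terms]
= 128·m² + 48·m²·n + 32·m³ + 368·m·n + 138·m·n² + 92·m²·n + 192·m + 72·m·n + 48·m² + 224·n² + 84·n³ + 56·m·n² + 168·n + 63·n² + 42·m·n    [distributive law]
= 176·m² + 140·m²·n + 32·m³ + 482·m·n + 194·m·n² + 192·m + 287·n² + 84·n³ + 168·n    [combine like terms]

176·m² + 140·m²·n + 32·m³ + 482·m·n + 194·m·n² + 192·m + 287·n² + 84·n³ + 168·n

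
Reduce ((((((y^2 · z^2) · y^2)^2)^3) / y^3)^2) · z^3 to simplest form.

y^42·z^27

((((((y^2 · z^2) · y^2)^2)^3) / y^3)^2) · z^3
= ((((((y^2 · z^2) · y^2)^2)^3)^2) / ((y^3)^2)) · z^3    [power of a quotient]
= (((((y^2 · z^2) · y^2)^2)^6) / ((y^3)^2)) · z^3    [power of a power]
= ((((y^2 · z^2) · y^2)^12) / ((y^3)^2)) · z^3    [power of a power]
= ((((y^2 · z^2)^12) · ((y^2)^12)) / ((y^3)^2)) · z^3    [power of a product]
= (((((y^2)^12) · ((z^2)^12)) · ((y^2)^12)) / ((y^3)^2)) · z^3    [power of a product]
= (((y^24 · ((z^2)^12)) · ((y^2)^12)) / ((y^3)^2)) · z^3    [power of a power]
= (((y^24 · z^24) · ((y^2)^12)) / ((y^3)^2)) · z^3    [power of a power]
= (((y^24 · z^24) · y^24) / ((y^3)^2)) · z^3    [power of a power]
= (((y^24 · z^24) · y^24) / y^6) · z^3    [power of a power]
= y^42·z^27    [quotient of powers; product of powers]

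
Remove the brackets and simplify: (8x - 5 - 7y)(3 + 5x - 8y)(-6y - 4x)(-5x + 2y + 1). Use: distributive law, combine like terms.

(8x - 5 - 7y)(3 + 5x - 8y)(-6y - 4x)(-5x + 2y + 1)
= (24x + 40x² - 64xy - 15 - 25x + 40y - 21y - 35xy + 56y²)(-6y - 4x)(-5x + 2y + 1)    [distributive law]
= (-x + 40x² - 99xy - 15 + 19y + 56y²)(-6y - 4x)(-5x + 2y + 1)    [combine like terms]
= (6xy + 4x² - 240x²y - 160x³ + 594xy² + 396x²y + 90y + 60x - 114y² - 76xy - 336y³ - 224xy²)(-5x + 2y + 1)    [distributive law]
= (-70xy + 4x² + 156x²y - 160x³ + 370xy² + 90y + 60x - 114y² - 336y³)(-5x + 2y + 1)    [combine like terms]
= 350x²y - 140xy² - 70xy - 20x³ + 8x²y + 4x² - 780x³y + 312x²y² + 156x²y + 800x⁴ - 320x³y - 160x³ - 1850x²y² + 740xy³ + 370xy² - 450xy + 180y² + 90y - 300x² + 120xy + 60x + 570xy² - 228y³ - 114y² + 1680xy³ - 672y⁴ - 336y³    [distributive law]
= 514x²y + 800xy² - 400xy - 180x³ - 296x² - 1100x³y - 1538x²y² + 800x⁴ + 2420xy³ + 66y² + 90y + 60x - 564y³ - 672y⁴    [combine like terms]

514x²y + 800xy² - 400xy - 180x³ - 296x² - 1100x³y - 1538x²y² + 800x⁴ + 2420xy³ + 66y² + 90y + 60x - 564y³ - 672y⁴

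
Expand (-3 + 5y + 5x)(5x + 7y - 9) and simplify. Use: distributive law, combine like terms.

(-3 + 5y + 5x)(5x + 7y - 9)
= -15x - 21y + 27 + 25xy + 35y^2 - 45y + 25x^2 + 35xy - 45x    [distributive law]
= -60x - 66y + 27 + 60xy + 35y^2 + 25x^2    [combine like terms]

-60x - 66y + 27 + 60xy + 35y^2 + 25x^2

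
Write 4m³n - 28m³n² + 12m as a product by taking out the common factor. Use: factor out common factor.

4m³n - 28m³n² + 12m
= 4(m³n - 7m³n² + 3m)    [factor out 4]
= 4m(m²n - 7m²n² + 3)    [factor out m]

4m(m²n - 7m²n² + 3)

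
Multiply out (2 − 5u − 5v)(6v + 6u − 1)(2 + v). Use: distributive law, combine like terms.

32v − 43v^2 + 34u − 103uv − 4 − 60uv^2 − 60u^2 − 30u^2v − 30v^3

(2 − 5u − 5v)(6v + 6u − 1)(2 + v)
= (12v + 12u − 2 − 30uv − 30u^2 + 5u − 30v^2 − 30uv + 5v)(2 + v)    [distributive law]
= (17v + 17u − 2 − 60uv − 30u^2 − 30v^2)(2 + v)    [combine like terms]
= 34v + 17v^2 + 34u + 17uv − 4 − 2v − 120uv − 60uv^2 − 60u^2 − 30u^2v − 60v^2 − 30v^3    [distributive law]
= 32v − 43v^2 + 34u − 103uv − 4 − 60uv^2 − 60u^2 − 30u^2v − 30v^3    [combine like terms]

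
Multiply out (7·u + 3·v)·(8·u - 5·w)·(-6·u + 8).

(7·u + 3·v)·(8·u - 5·w)·(-6·u + 8)
= (56·u^2 - 35·u·w + 24·u·v - 15·v·w)·(-6·u + 8)    [distributive law]
= -336·u^3 + 448·u^2 + 210·u^2·w - 280·u·w - 144·u^2·v + 192·u·v + 90·u·v·w - 120·v·w    [distributive law]

-336·u^3 + 448·u^2 + 210·u^2·w - 280·u·w - 144·u^2·v + 192·u·v + 90·u·v·w - 120·v·w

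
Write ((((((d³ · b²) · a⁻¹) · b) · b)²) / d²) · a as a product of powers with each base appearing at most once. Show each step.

((((((d³ · b²) · a⁻¹) · b) · b)²) / d²) · a
= ((((((d³ · b²) · a⁻¹) · b)²) · (b²)) / d²) · a    [power of a product]
= ((((((d³ · b²) · a⁻¹)²) · (b²)) · (b²)) / d²) · a    [power of a product]
= ((((((d³ · b²)²) · ((a⁻¹)²)) · (b²)) · (b²)) / d²) · a    [power of a product]
= (((((((d³)²) · ((b²)²)) · ((a⁻¹)²)) · (b²)) · (b²)) / d²) · a    [power of a product]
= (((((d⁶ · ((b²)²)) · ((a⁻¹)²)) · (b²)) · (b²)) / d²) · a    [power of a power]
= (((((d⁶ · b⁴) · ((a⁻¹)²)) · (b²)) · (b²)) / d²) · a    [power of a power]
= (((((d⁶ · b⁴) · a⁻²) · (b²)) · (b²)) / d²) · a    [power of a power]
= a⁻¹b⁸d⁴    [quotient of powers; product of powers]

a⁻¹b⁸d⁴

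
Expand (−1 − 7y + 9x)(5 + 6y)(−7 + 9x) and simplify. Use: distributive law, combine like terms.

35 − 360x + 287y − 747xy + 294y^2 − 378xy^2 + 405x^2 + 486x^2y

(−1 − 7y + 9x)(5 + 6y)(−7 + 9x)
= (−5 − 6y − 35y − 42y^2 + 45x + 54xy)(−7 + 9x)    [distributive law]
= (−5 − 41y − 42y^2 + 45x + 54xy)(−7 + 9x)    [combine like terms]
= 35 − 45x + 287y − 369xy + 294y^2 − 378xy^2 − 315x + 405x^2 − 378xy + 486x^2y    [distributive law]
= 35 − 360x + 287y − 747xy + 294y^2 − 378xy^2 + 405x^2 + 486x^2y    [combine like terms]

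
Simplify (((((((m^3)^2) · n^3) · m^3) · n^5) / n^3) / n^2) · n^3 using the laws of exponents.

(((((((m^3)^2) · n^3) · m^3) · n^5) / n^3) / n^2) · n^3
= (((((m^6 · n^3) · m^3) · n^5) / n^3) / n^2) · n^3    [power of a power]
= m^9n^6    [quotient of powers; product of powers]

m^9n^6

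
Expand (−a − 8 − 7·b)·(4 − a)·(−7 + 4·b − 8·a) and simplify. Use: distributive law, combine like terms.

228·a + 191·a·b − 39·a^2 − 52·a^2·b − 8·a^3 + 224 + 68·b − 112·b^2 + 28·a·b^2

(−a − 8 − 7·b)·(4 − a)·(−7 + 4·b − 8·a)
= (−4·a + a^2 − 32 + 8·a − 28·b + 7·a·b)·(−7 + 4·b − 8·a)    [distributive law]
= (4·a + a^2 − 32 − 28·b + 7·a·b)·(−7 + 4·b − 8·a)    [combine like terms]
= −28·a + 16·a·b − 32·a^2 − 7·a^2 + 4·a^2·b − 8·a^3 + 224 − 128·b + 256·a + 196·b − 112·b^2 + 224·a·b − 49·a·b + 28·a·b^2 − 56·a^2·b    [distributive law]
= 228·a + 191·a·b − 39·a^2 − 52·a^2·b − 8·a^3 + 224 + 68·b − 112·b^2 + 28·a·b^2    [combine like terms]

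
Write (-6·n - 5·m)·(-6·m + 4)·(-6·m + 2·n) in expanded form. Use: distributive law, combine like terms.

-156·m^2·n + 72·m·n^2 + 104·m·n - 48·n^2 - 180·m^3 + 120·m^2

(-6·n - 5·m)·(-6·m + 4)·(-6·m + 2·n)
= (36·m·n - 24·n + 30·m^2 - 20·m)·(-6·m + 2·n)    [distributive law]
= -216·m^2·n + 72·m·n^2 + 144·m·n - 48·n^2 - 180·m^3 + 60·m^2·n + 120·m^2 - 40·m·n    [distributive law]
= -156·m^2·n + 72·m·n^2 + 104·m·n - 48·n^2 - 180·m^3 + 120·m^2    [combine like terms]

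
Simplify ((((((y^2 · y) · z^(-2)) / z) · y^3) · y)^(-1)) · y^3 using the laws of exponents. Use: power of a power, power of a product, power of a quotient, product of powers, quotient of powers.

((((((y^2 · y) · z^(-2)) / z) · y^3) · y)^(-1)) · y^3
= ((((((y^2 · y) · z^(-2)) / z) · y^3)^(-1)) · (y^(-1))) · y^3    [power of a product]
= ((((((y^2 · y) · z^(-2)) / z)^(-1)) · ((y^3)^(-1))) · (y^(-1))) · y^3    [power of a product]
= ((((((y^2 · y) · z^(-2))^(-1)) / (z^(-1))) · ((y^3)^(-1))) · (y^(-1))) · y^3    [power of a quotient]
= ((((((y^2 · y)^(-1)) · ((z^(-2))^(-1))) / (z^(-1))) · ((y^3)^(-1))) · (y^(-1))) · y^3    [power of a product]
= (((((((y^2)^(-1)) · (y^(-1))) · ((z^(-2))^(-1))) / (z^(-1))) · ((y^3)^(-1))) · (y^(-1))) · y^3    [power of a product]
= (((((y^(-2) · (y^(-1))) · ((z^(-2))^(-1))) / (z^(-1))) · ((y^3)^(-1))) · (y^(-1))) · y^3    [power of a power]
= ((((y^(-3) · ((z^(-2))^(-1))) / (z^(-1))) · ((y^3)^(-1))) · (y^(-1))) · y^3    [product of powers]
= ((((y^(-3) · z^2) / (z^(-1))) · ((y^3)^(-1))) · (y^(-1))) · y^3    [power of a power]
= ((((y^(-3) · z^2) / z^(-1)) · y^(-3)) · (y^(-1))) · y^3    [power of a power]
= y^(-4)·z^3    [quotient of powers; product of powers]

y^(-4)·z^3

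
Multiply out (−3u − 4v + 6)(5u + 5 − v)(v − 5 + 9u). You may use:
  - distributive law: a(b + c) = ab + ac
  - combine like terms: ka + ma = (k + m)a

−168u²v + 210u² − 135u³ − 134uv + 195u + 19uv² − 46v² + 160v + 4v³ − 150

(−3u − 4v + 6)(5u + 5 − v)(v − 5 + 9u)
= (−15u² − 15u + 3uv − 20uv − 20v + 4v² + 30u + 30 − 6v)(v − 5 + 9u)    [distributive law]
= (−15u² + 15u − 17uv − 26v + 4v² + 30)(v − 5 + 9u)    [combine like terms]
= −15u²v + 75u² − 135u³ + 15uv − 75u + 135u² − 17uv² + 85uv − 153u²v − 26v² + 130v − 234uv + 4v³ − 20v² + 36uv² + 30v − 150 + 270u    [distributive law]
= −168u²v + 210u² − 135u³ − 134uv + 195u + 19uv² − 46v² + 160v + 4v³ − 150    [combine like terms]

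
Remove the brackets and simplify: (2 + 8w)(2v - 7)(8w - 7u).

(2 + 8w)(2v - 7)(8w - 7u)
= (4v - 14 + 16vw - 56w)(8w - 7u)    [distributive law]
= 32vw - 28uv - 112w + 98u + 128vw^2 - 112uvw - 448w^2 + 392uw    [distributive law]

32vw - 28uv - 112w + 98u + 128vw^2 - 112uvw - 448w^2 + 392uw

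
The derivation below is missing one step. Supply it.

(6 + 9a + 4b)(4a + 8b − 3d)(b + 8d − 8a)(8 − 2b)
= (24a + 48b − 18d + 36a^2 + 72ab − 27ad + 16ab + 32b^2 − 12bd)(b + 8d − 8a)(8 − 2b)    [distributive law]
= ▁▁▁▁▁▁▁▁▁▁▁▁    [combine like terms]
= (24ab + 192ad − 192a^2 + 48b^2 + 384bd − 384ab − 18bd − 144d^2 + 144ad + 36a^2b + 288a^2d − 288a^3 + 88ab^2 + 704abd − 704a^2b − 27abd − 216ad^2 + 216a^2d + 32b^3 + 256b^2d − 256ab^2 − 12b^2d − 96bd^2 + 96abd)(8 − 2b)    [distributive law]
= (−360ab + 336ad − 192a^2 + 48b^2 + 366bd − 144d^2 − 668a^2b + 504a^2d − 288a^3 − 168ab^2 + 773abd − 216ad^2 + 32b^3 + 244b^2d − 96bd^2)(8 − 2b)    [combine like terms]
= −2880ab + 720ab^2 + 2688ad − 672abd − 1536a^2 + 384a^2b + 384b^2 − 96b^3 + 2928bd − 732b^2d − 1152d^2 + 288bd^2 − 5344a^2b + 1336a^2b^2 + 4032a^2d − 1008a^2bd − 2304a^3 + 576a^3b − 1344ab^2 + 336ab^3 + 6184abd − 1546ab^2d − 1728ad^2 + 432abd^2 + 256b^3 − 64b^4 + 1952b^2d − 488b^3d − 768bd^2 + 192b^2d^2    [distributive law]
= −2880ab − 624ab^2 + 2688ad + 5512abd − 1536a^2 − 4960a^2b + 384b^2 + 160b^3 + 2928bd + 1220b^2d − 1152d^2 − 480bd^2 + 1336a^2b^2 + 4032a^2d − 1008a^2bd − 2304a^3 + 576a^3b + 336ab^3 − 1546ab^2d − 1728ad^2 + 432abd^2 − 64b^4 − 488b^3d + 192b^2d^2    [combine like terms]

Applying combine like terms to the line above:

(24a + 48b − 18d + 36a^2 + 88ab − 27ad + 32b^2 − 12bd)(b + 8d − 8a)(8 − 2b)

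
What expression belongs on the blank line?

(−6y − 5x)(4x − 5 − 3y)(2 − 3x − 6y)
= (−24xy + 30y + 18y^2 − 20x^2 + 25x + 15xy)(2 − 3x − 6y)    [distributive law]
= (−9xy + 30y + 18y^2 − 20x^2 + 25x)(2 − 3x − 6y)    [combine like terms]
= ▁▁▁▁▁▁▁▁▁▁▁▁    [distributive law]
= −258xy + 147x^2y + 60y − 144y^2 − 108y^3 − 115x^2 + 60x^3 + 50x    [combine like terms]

Applying distributive law to the line above:

−18xy + 27x^2y + 54xy^2 + 60y − 90xy − 180y^2 + 36y^2 − 54xy^2 − 108y^3 − 40x^2 + 60x^3 + 120x^2y + 50x − 75x^2 − 150xy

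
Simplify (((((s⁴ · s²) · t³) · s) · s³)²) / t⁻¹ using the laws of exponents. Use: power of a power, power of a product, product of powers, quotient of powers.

s²⁰t⁷

(((((s⁴ · s²) · t³) · s) · s³)²) / t⁻¹
= (((((s⁴ · s²) · t³) · s)²) · ((s³)²)) / t⁻¹    [power of a product]
= (((((s⁴ · s²) · t³)²) · (s²)) · ((s³)²)) / t⁻¹    [power of a product]
= (((((s⁴ · s²)²) · ((t³)²)) · (s²)) · ((s³)²)) / t⁻¹    [power of a product]
= ((((((s⁴)²) · ((s²)²)) · ((t³)²)) · (s²)) · ((s³)²)) / t⁻¹    [power of a product]
= ((((s⁸ · ((s²)²)) · ((t³)²)) · (s²)) · ((s³)²)) / t⁻¹    [power of a power]
= ((((s⁸ · s⁴) · ((t³)²)) · (s²)) · ((s³)²)) / t⁻¹    [power of a power]
= (((s¹² · ((t³)²)) · (s²)) · ((s³)²)) / t⁻¹    [product of powers]
= (((s¹² · t⁶) · (s²)) · ((s³)²)) / t⁻¹    [power of a power]
= (((s¹² · t⁶) · s²) · s⁶) / t⁻¹    [power of a power]
= s²⁰t⁷    [quotient of powers; product of powers]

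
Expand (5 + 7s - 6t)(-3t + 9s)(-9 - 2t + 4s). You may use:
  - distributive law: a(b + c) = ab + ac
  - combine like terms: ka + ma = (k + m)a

135t - 132t² + 525st - 405s - 387s² + 222st² - 426s²t + 252s³ - 36t³

(5 + 7s - 6t)(-3t + 9s)(-9 - 2t + 4s)
= (-15t + 45s - 21st + 63s² + 18t² - 54st)(-9 - 2t + 4s)    [distributive law]
= (-15t + 45s - 75st + 63s² + 18t²)(-9 - 2t + 4s)    [combine like terms]
= 135t + 30t² - 60st - 405s - 90st + 180s² + 675st + 150st² - 300s²t - 567s² - 126s²t + 252s³ - 162t² - 36t³ + 72st²    [distributive law]
= 135t - 132t² + 525st - 405s - 387s² + 222st² - 426s²t + 252s³ - 36t³    [combine like terms]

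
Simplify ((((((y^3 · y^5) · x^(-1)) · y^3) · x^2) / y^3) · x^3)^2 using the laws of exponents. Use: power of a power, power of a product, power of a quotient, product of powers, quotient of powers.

x^8·y^16

((((((y^3 · y^5) · x^(-1)) · y^3) · x^2) / y^3) · x^3)^2
= ((((((y^3 · y^5) · x^(-1)) · y^3) · x^2) / y^3)^2) · ((x^3)^2)    [power of a product]
= ((((((y^3 · y^5) · x^(-1)) · y^3) · x^2)^2) / ((y^3)^2)) · ((x^3)^2)    [power of a quotient]
= ((((((y^3 · y^5) · x^(-1)) · y^3)^2) · ((x^2)^2)) / ((y^3)^2)) · ((x^3)^2)    [power of a product]
= ((((((y^3 · y^5) · x^(-1))^2) · ((y^3)^2)) · ((x^2)^2)) / ((y^3)^2)) · ((x^3)^2)    [power of a product]
= ((((((y^3 · y^5)^2) · ((x^(-1))^2)) · ((y^3)^2)) · ((x^2)^2)) / ((y^3)^2)) · ((x^3)^2)    [power of a product]
= (((((((y^3)^2) · ((y^5)^2)) · ((x^(-1))^2)) · ((y^3)^2)) · ((x^2)^2)) / ((y^3)^2)) · ((x^3)^2)    [power of a product]
= (((((y^6 · ((y^5)^2)) · ((x^(-1))^2)) · ((y^3)^2)) · ((x^2)^2)) / ((y^3)^2)) · ((x^3)^2)    [power of a power]
= (((((y^6 · y^10) · ((x^(-1))^2)) · ((y^3)^2)) · ((x^2)^2)) / ((y^3)^2)) · ((x^3)^2)    [power of a power]
= ((((y^16 · ((x^(-1))^2)) · ((y^3)^2)) · ((x^2)^2)) / ((y^3)^2)) · ((x^3)^2)    [product of powers]
= ((((y^16 · x^(-2)) · ((y^3)^2)) · ((x^2)^2)) / ((y^3)^2)) · ((x^3)^2)    [power of a power]
= ((((y^16 · x^(-2)) · y^6) · ((x^2)^2)) / ((y^3)^2)) · ((x^3)^2)    [power of a power]
= ((((y^16 · x^(-2)) · y^6) · x^4) / ((y^3)^2)) · ((x^3)^2)    [power of a power]
= ((((y^16 · x^(-2)) · y^6) · x^4) / y^6) · ((x^3)^2)    [power of a power]
= ((((y^16 · x^(-2)) · y^6) · x^4) / y^6) · x^6    [power of a power]
= x^8·y^16    [quotient of powers; product of powers]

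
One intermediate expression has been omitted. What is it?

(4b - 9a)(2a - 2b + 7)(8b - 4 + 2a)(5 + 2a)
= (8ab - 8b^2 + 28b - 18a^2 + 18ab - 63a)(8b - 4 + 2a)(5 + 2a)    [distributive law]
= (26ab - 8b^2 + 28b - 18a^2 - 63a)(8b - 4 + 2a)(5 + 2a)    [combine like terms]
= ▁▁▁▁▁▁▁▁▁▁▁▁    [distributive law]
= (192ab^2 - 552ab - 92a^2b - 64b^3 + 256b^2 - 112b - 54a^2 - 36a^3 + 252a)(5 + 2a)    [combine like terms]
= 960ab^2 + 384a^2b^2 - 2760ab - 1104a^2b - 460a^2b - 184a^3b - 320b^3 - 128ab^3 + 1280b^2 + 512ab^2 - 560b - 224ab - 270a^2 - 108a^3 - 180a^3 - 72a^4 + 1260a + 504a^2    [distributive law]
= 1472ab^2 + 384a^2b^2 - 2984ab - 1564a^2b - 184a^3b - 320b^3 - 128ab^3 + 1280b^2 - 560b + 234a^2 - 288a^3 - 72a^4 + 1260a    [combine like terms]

Applying distributive law to the line above:

(208ab^2 - 104ab + 52a^2b - 64b^3 + 32b^2 - 16ab^2 + 224b^2 - 112b + 56ab - 144a^2b + 72a^2 - 36a^3 - 504ab + 252a - 126a^2)(5 + 2a)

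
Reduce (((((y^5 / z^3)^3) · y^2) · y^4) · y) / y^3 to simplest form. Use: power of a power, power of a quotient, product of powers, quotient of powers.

y^19z^(-9)

(((((y^5 / z^3)^3) · y^2) · y^4) · y) / y^3
= ((((((y^5)^3) / ((z^3)^3)) · y^2) · y^4) · y) / y^3    [power of a quotient]
= ((((y^15 / ((z^3)^3)) · y^2) · y^4) · y) / y^3    [power of a power]
= ((((y^15 / z^9) · y^2) · y^4) · y) / y^3    [power of a power]
= y^19z^(-9)    [quotient of powers; product of powers]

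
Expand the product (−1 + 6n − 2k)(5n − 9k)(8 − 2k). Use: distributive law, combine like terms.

(−1 + 6n − 2k)(5n − 9k)(8 − 2k)
= (−5n + 9k + 30n^2 − 54kn − 10kn + 18k^2)(8 − 2k)    [distributive law]
= (−5n + 9k + 30n^2 − 64kn + 18k^2)(8 − 2k)    [combine like terms]
= −40n + 10kn + 72k − 18k^2 + 240n^2 − 60kn^2 − 512kn + 128k^2n + 144k^2 − 36k^3    [distributive law]
= −40n − 502kn + 72k + 126k^2 + 240n^2 − 60kn^2 + 128k^2n − 36k^3    [combine like terms]

−40n − 502kn + 72k + 126k^2 + 240n^2 − 60kn^2 + 128k^2n − 36k^3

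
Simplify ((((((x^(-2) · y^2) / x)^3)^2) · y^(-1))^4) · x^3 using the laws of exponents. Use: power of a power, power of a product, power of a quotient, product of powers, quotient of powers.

x^(-69)y^44

((((((x^(-2) · y^2) / x)^3)^2) · y^(-1))^4) · x^3
= ((((((x^(-2) · y^2) / x)^3)^2)^4) · ((y^(-1))^4)) · x^3    [power of a product]
= (((((x^(-2) · y^2) / x)^3)^8) · ((y^(-1))^4)) · x^3    [power of a power]
= ((((x^(-2) · y^2) / x)^24) · ((y^(-1))^4)) · x^3    [power of a power]
= ((((x^(-2) · y^2)^24) / (x^24)) · ((y^(-1))^4)) · x^3    [power of a quotient]
= (((((x^(-2))^24) · ((y^2)^24)) / (x^24)) · ((y^(-1))^4)) · x^3    [power of a product]
= (((x^(-48) · ((y^2)^24)) / (x^24)) · ((y^(-1))^4)) · x^3    [power of a power]
= (((x^(-48) · y^48) / (x^24)) · ((y^(-1))^4)) · x^3    [power of a power]
= (((x^(-48) · y^48) / x^24) · y^(-4)) · x^3    [power of a power]
= x^(-69)y^44    [quotient of powers; product of powers]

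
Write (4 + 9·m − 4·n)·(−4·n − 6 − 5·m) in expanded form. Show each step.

(4 + 9·m − 4·n)·(−4·n − 6 − 5·m)
= −16·n − 24 − 20·m − 36·m·n − 54·m − 45·m^2 + 16·n^2 + 24·n + 20·m·n    [distributive law]
= 8·n − 24 − 74·m − 16·m·n − 45·m^2 + 16·n^2    [combine like terms]

8·n − 24 − 74·m − 16·m·n − 45·m^2 + 16·n^2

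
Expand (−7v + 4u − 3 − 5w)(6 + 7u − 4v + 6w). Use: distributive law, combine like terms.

(−7v + 4u − 3 − 5w)(6 + 7u − 4v + 6w)
= −42v − 49uv + 28v^2 − 42vw + 24u + 28u^2 − 16uv + 24uw − 18 − 21u + 12v − 18w − 30w − 35uw + 20vw − 30w^2    [distributive law]
= −30v − 65uv + 28v^2 − 22vw + 3u + 28u^2 − 11uw − 18 − 48w − 30w^2    [combine like terms]

−30v − 65uv + 28v^2 − 22vw + 3u + 28u^2 − 11uw − 18 − 48w − 30w^2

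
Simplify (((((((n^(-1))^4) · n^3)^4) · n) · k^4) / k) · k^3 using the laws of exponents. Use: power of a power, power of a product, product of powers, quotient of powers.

(((((((n^(-1))^4) · n^3)^4) · n) · k^4) / k) · k^3
= (((((((n^(-1))^4)^4) · ((n^3)^4)) · n) · k^4) / k) · k^3    [power of a product]
= ((((((n^(-1))^16) · ((n^3)^4)) · n) · k^4) / k) · k^3    [power of a power]
= ((((n^(-16) · ((n^3)^4)) · n) · k^4) / k) · k^3    [power of a power]
= ((((n^(-16) · n^12) · n) · k^4) / k) · k^3    [power of a power]
= (((n^(-4) · n) · k^4) / k) · k^3    [product of powers]
= ((n^(-3) · k^4) / k) · k^3    [product of powers]
= k^6n^(-3)    [quotient of powers; product of powers]

k^6n^(-3)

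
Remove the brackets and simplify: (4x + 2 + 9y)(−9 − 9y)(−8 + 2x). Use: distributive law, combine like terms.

(4x + 2 + 9y)(−9 − 9y)(−8 + 2x)
= (−36x − 36xy − 18 − 18y − 81y − 81y^2)(−8 + 2x)    [distributive law]
= (−36x − 36xy − 18 − 99y − 81y^2)(−8 + 2x)    [combine like terms]
= 288x − 72x^2 + 288xy − 72x^2y + 144 − 36x + 792y − 198xy + 648y^2 − 162xy^2    [distributive law]
= 252x − 72x^2 + 90xy − 72x^2y + 144 + 792y + 648y^2 − 162xy^2    [combine like terms]

252x − 72x^2 + 90xy − 72x^2y + 144 + 792y + 648y^2 − 162xy^2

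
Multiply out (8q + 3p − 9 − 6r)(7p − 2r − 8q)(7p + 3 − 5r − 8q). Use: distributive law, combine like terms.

56p^2q + 1104pq + 448pqr − 704pq^2 − 408qr − 256qr^2 + 64q^2r − 768q^2 + 512q^3 + 147p^3 − 378p^2 − 441p^2r + 297pr + 324pr^2 − 189p + 54r − 54r^2 + 216q − 60r^3

(8q + 3p − 9 − 6r)(7p − 2r − 8q)(7p + 3 − 5r − 8q)
= (56pq − 16qr − 64q^2 + 21p^2 − 6pr − 24pq − 63p + 18r + 72q − 42pr + 12r^2 + 48qr)(7p + 3 − 5r − 8q)    [distributive law]
= (32pq + 32qr − 64q^2 + 21p^2 − 48pr − 63p + 18r + 72q + 12r^2)(7p + 3 − 5r − 8q)    [combine like terms]
= 224p^2q + 96pq − 160pqr − 256pq^2 + 224pqr + 96qr − 160qr^2 − 256q^2r − 448pq^2 − 192q^2 + 320q^2r + 512q^3 + 147p^3 + 63p^2 − 105p^2r − 168p^2q − 336p^2r − 144pr + 240pr^2 + 384pqr − 441p^2 − 189p + 315pr + 504pq + 126pr + 54r − 90r^2 − 144qr + 504pq + 216q − 360qr − 576q^2 + 84pr^2 + 36r^2 − 60r^3 − 96qr^2    [distributive law]
= 56p^2q + 1104pq + 448pqr − 704pq^2 − 408qr − 256qr^2 + 64q^2r − 768q^2 + 512q^3 + 147p^3 − 378p^2 − 441p^2r + 297pr + 324pr^2 − 189p + 54r − 54r^2 + 216q − 60r^3    [combine like terms]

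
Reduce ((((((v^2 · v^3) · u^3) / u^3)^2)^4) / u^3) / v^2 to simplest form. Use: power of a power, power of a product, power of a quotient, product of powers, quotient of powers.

((((((v^2 · v^3) · u^3) / u^3)^2)^4) / u^3) / v^2
= (((((v^2 · v^3) · u^3) / u^3)^8) / u^3) / v^2    [power of a power]
= (((((v^2 · v^3) · u^3)^8) / ((u^3)^8)) / u^3) / v^2    [power of a quotient]
= (((((v^2 · v^3)^8) · ((u^3)^8)) / ((u^3)^8)) / u^3) / v^2    [power of a product]
= ((((((v^2)^8) · ((v^3)^8)) · ((u^3)^8)) / ((u^3)^8)) / u^3) / v^2    [power of a product]
= ((((v^16 · ((v^3)^8)) · ((u^3)^8)) / ((u^3)^8)) / u^3) / v^2    [power of a power]
= ((((v^16 · v^24) · ((u^3)^8)) / ((u^3)^8)) / u^3) / v^2    [power of a power]
= (((v^40 · ((u^3)^8)) / ((u^3)^8)) / u^3) / v^2    [product of powers]
= (((v^40 · u^24) / ((u^3)^8)) / u^3) / v^2    [power of a power]
= (((v^40 · u^24) / u^24) / u^3) / v^2    [power of a power]
= u^(-3)v^38    [quotient of powers; product of powers]

u^(-3)v^38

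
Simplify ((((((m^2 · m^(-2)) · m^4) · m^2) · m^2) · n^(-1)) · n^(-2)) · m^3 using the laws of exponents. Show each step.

m^11n^(-3)

((((((m^2 · m^(-2)) · m^4) · m^2) · m^2) · n^(-1)) · n^(-2)) · m^3
= (((((m^0 · m^4) · m^2) · m^2) · n^(-1)) · n^(-2)) · m^3    [product of powers]
= ((((m^4 · m^2) · m^2) · n^(-1)) · n^(-2)) · m^3    [product of powers]
= (((m^6 · m^2) · n^(-1)) · n^(-2)) · m^3    [product of powers]
= ((m^8 · n^(-1)) · n^(-2)) · m^3    [product of powers]
= m^11n^(-3)    [product of powers]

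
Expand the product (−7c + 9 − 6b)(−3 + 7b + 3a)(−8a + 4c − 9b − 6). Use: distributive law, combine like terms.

(−7c + 9 − 6b)(−3 + 7b + 3a)(−8a + 4c − 9b − 6)
= (21c − 49bc − 21ac − 27 + 63b + 27a + 18b − 42b² − 18ab)(−8a + 4c − 9b − 6)    [distributive law]
= (21c − 49bc − 21ac − 27 + 81b + 27a − 42b² − 18ab)(−8a + 4c − 9b − 6)    [combine like terms]
= −168ac + 84c² − 189bc − 126c + 392abc − 196bc² + 441b²c + 294bc + 168a²c − 84ac² + 189abc + 126ac + 216a − 108c + 243b + 162 − 648ab + 324bc − 729b² − 486b − 216a² + 108ac − 243ab − 162a + 336ab² − 168b²c + 378b³ + 252b² + 144a²b − 72abc + 162ab² + 108ab    [distributive law]
= 66ac + 84c² + 429bc − 234c + 509abc − 196bc² + 273b²c + 168a²c − 84ac² + 54a − 243b + 162 − 783ab − 477b² − 216a² + 498ab² + 378b³ + 144a²b    [combine like terms]

66ac + 84c² + 429bc − 234c + 509abc − 196bc² + 273b²c + 168a²c − 84ac² + 54a − 243b + 162 − 783ab − 477b² − 216a² + 498ab² + 378b³ + 144a²b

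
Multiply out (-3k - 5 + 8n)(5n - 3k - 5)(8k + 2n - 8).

(-3k - 5 + 8n)(5n - 3k - 5)(8k + 2n - 8)
= (-15kn + 9k^2 + 15k - 25n + 15k + 25 + 40n^2 - 24kn - 40n)(8k + 2n - 8)    [distributive law]
= (-39kn + 9k^2 + 30k - 65n + 25 + 40n^2)(8k + 2n - 8)    [combine like terms]
= -312k^2n - 78kn^2 + 312kn + 72k^3 + 18k^2n - 72k^2 + 240k^2 + 60kn - 240k - 520kn - 130n^2 + 520n + 200k + 50n - 200 + 320kn^2 + 80n^3 - 320n^2    [distributive law]
= -294k^2n + 242kn^2 - 148kn + 72k^3 + 168k^2 - 40k - 450n^2 + 570n - 200 + 80n^3    [combine like terms]

-294k^2n + 242kn^2 - 148kn + 72k^3 + 168k^2 - 40k - 450n^2 + 570n - 200 + 80n^3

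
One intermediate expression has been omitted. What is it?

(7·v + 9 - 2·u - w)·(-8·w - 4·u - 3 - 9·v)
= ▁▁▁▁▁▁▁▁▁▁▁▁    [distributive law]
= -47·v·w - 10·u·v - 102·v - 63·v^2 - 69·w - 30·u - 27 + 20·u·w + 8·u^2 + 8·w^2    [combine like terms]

Applying distributive law to the line above:

-56·v·w - 28·u·v - 21·v - 63·v^2 - 72·w - 36·u - 27 - 81·v + 16·u·w + 8·u^2 + 6·u + 18·u·v + 8·w^2 + 4·u·w + 3·w + 9·v·w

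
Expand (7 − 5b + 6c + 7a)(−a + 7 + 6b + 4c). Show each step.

(7 − 5b + 6c + 7a)(−a + 7 + 6b + 4c)
= −7a + 49 + 42b + 28c + 5ab − 35b − 30b^2 − 20bc − 6ac + 42c + 36bc + 24c^2 − 7a^2 + 49a + 42ab + 28ac    [distributive law]
= 42a + 49 + 7b + 70c + 47ab − 30b^2 + 16bc + 22ac + 24c^2 − 7a^2    [combine like terms]

42a + 49 + 7b + 70c + 47ab − 30b^2 + 16bc + 22ac + 24c^2 − 7a^2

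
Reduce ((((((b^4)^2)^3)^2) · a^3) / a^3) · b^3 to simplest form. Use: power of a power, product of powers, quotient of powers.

((((((b^4)^2)^3)^2) · a^3) / a^3) · b^3
= (((((b^4)^2)^6) · a^3) / a^3) · b^3    [power of a power]
= ((((b^4)^12) · a^3) / a^3) · b^3    [power of a power]
= ((b^48 · a^3) / a^3) · b^3    [power of a power]
= b^51    [quotient of powers; product of powers]

b^51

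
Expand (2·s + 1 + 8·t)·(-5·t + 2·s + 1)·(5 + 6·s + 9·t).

84·s·t + 72·s^2·t - 186·s·t^2 + 44·s^2 + 24·s^3 + 26·s + 24·t - 173·t^2 + 5 - 360·t^3

(2·s + 1 + 8·t)·(-5·t + 2·s + 1)·(5 + 6·s + 9·t)
= (-10·s·t + 4·s^2 + 2·s - 5·t + 2·s + 1 - 40·t^2 + 16·s·t + 8·t)·(5 + 6·s + 9·t)    [distributive law]
= (6·s·t + 4·s^2 + 4·s + 3·t + 1 - 40·t^2)·(5 + 6·s + 9·t)    [combine like terms]
= 30·s·t + 36·s^2·t + 54·s·t^2 + 20·s^2 + 24·s^3 + 36·s^2·t + 20·s + 24·s^2 + 36·s·t + 15·t + 18·s·t + 27·t^2 + 5 + 6·s + 9·t - 200·t^2 - 240·s·t^2 - 360·t^3    [distributive law]
= 84·s·t + 72·s^2·t - 186·s·t^2 + 44·s^2 + 24·s^3 + 26·s + 24·t - 173·t^2 + 5 - 360·t^3    [combine like terms]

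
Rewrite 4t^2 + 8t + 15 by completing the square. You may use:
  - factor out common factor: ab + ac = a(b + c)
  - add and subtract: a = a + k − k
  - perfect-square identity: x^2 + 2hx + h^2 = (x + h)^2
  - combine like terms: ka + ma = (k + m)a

4(t + 1)^2 + 11

4t^2 + 8t + 15
= 4(t^2 + 2t) + 15    [factor out 4 from the t-terms]
= 4(t^2 + 2t + 1 - 1) + 15    [add and subtract 1 inside the bracket]
= 4(t + 1)^2 - 4 + 15    [perfect-square identity]
= 4(t + 1)^2 + 11    [combine constants]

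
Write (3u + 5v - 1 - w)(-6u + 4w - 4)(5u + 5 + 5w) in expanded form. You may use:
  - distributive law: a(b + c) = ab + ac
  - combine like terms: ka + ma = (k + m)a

(3u + 5v - 1 - w)(-6u + 4w - 4)(5u + 5 + 5w)
= (-18u^2 + 12uw - 12u - 30uv + 20vw - 20v + 6u - 4w + 4 + 6uw - 4w^2 + 4w)(5u + 5 + 5w)    [distributive law]
= (-18u^2 + 18uw - 6u - 30uv + 20vw - 20v + 4 - 4w^2)(5u + 5 + 5w)    [combine like terms]
= -90u^3 - 90u^2 - 90u^2w + 90u^2w + 90uw + 90uw^2 - 30u^2 - 30u - 30uw - 150u^2v - 150uv - 150uvw + 100uvw + 100vw + 100vw^2 - 100uv - 100v - 100vw + 20u + 20 + 20w - 20uw^2 - 20w^2 - 20w^3    [distributive law]
= -90u^3 - 120u^2 + 60uw + 70uw^2 - 10u - 150u^2v - 250uv - 50uvw + 100vw^2 - 100v + 20 + 20w - 20w^2 - 20w^3    [combine like terms]

-90u^3 - 120u^2 + 60uw + 70uw^2 - 10u - 150u^2v - 250uv - 50uvw + 100vw^2 - 100v + 20 + 20w - 20w^2 - 20w^3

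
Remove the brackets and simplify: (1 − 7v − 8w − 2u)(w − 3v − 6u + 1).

(1 − 7v − 8w − 2u)(w − 3v − 6u + 1)
= w − 3v − 6u + 1 − 7vw + 21v² + 42uv − 7v − 8w² + 24vw + 48uw − 8w − 2uw + 6uv + 12u² − 2u    [distributive law]
= −7w − 10v − 8u + 1 + 17vw + 21v² + 48uv − 8w² + 46uw + 12u²    [combine like terms]

−7w − 10v − 8u + 1 + 17vw + 21v² + 48uv − 8w² + 46uw + 12u²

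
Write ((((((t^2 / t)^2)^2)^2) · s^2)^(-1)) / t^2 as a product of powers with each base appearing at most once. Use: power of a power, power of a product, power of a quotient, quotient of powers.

((((((t^2 / t)^2)^2)^2) · s^2)^(-1)) / t^2
= ((((((t^2 / t)^2)^2)^2)^(-1)) · ((s^2)^(-1))) / t^2    [power of a product]
= (((((t^2 / t)^2)^2)^(-2)) · ((s^2)^(-1))) / t^2    [power of a power]
= ((((t^2 / t)^2)^(-4)) · ((s^2)^(-1))) / t^2    [power of a power]
= (((t^2 / t)^(-8)) · ((s^2)^(-1))) / t^2    [power of a power]
= ((((t^2)^(-8)) / (t^(-8))) · ((s^2)^(-1))) / t^2    [power of a quotient]
= ((t^(-16) / (t^(-8))) · ((s^2)^(-1))) / t^2    [power of a power]
= (t^(-8) · ((s^2)^(-1))) / t^2    [quotient of powers]
= (t^(-8) · s^(-2)) / t^2    [power of a power]
= s^(-2)t^(-10)    [quotient of powers]

s^(-2)t^(-10)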